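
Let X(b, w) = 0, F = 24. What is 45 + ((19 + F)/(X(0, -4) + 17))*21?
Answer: 1668/17 ≈ 98.118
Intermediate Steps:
45 + ((19 + F)/(X(0, -4) + 17))*21 = 45 + ((19 + 24)/(0 + 17))*21 = 45 + (43/17)*21 = 45 + 903/17 = 1668/17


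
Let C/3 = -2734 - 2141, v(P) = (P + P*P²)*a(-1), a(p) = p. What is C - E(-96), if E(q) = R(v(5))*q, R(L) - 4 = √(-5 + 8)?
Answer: -14241 + 96*√3 ≈ -14075.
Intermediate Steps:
v(P) = -P - P³ (v(P) = (P + P*P²)*(-1) = (P + P³)*(-1) = -P - P³)
R(L) = 4 + √3 (R(L) = 4 + √(-5 + 8) = 4 + √3)
E(q) = q*(4 + √3) (E(q) = (4 + √3)*q = q*(4 + √3))
C = -14625 (C = 3*(-2734 - 2141) = 3*(-4875) = -14625)
C - E(-96) = -14625 - (-96)*(4 + √3) = -14625 - (-384 - 96*√3) = -14625 + (384 + 96*√3) = -14241 + 96*√3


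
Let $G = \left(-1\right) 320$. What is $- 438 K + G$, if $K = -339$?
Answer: $148162$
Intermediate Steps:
$G = -320$
$- 438 K + G = \left(-438\right) \left(-339\right) - 320 = 148482 - 320 = 148162$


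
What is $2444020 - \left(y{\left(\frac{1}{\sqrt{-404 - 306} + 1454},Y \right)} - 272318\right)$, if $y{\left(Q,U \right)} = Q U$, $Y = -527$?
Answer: $\frac{2872291496723}{1057413} - \frac{527 i \sqrt{710}}{2114826} \approx 2.7163 \cdot 10^{6} - 0.00664 i$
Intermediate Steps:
$2444020 - \left(y{\left(\frac{1}{\sqrt{-404 - 306} + 1454},Y \right)} - 272318\right) = 2444020 - \left(\frac{1}{\sqrt{-404 - 306} + 1454} \left(-527\right) - 272318\right) = 2444020 - \left(\frac{1}{\sqrt{-710} + 1454} \left(-527\right) - 272318\right) = 2444020 - \left(\frac{1}{i \sqrt{710} + 1454} \left(-527\right) - 272318\right) = 2444020 - \left(\frac{1}{1454 + i \sqrt{710}} \left(-527\right) - 272318\right) = 2444020 - \left(- \frac{527}{1454 + i \sqrt{710}} - 272318\right) = 2444020 - \left(-272318 - \frac{527}{1454 + i \sqrt{710}}\right) = 2444020 + \left(272318 + \frac{527}{1454 + i \sqrt{710}}\right) = 2716338 + \frac{527}{1454 + i \sqrt{710}}$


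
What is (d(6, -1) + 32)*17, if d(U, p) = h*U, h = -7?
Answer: -170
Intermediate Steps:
d(U, p) = -7*U
(d(6, -1) + 32)*17 = (-7*6 + 32)*17 = (-42 + 32)*17 = -10*17 = -170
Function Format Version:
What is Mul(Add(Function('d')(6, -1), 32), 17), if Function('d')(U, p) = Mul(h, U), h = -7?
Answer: -170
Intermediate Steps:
Function('d')(U, p) = Mul(-7, U)
Mul(Add(Function('d')(6, -1), 32), 17) = Mul(Add(Mul(-7, 6), 32), 17) = Mul(Add(-42, 32), 17) = Mul(-10, 17) = -170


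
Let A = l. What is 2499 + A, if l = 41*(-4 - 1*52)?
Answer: 203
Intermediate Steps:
l = -2296 (l = 41*(-4 - 52) = 41*(-56) = -2296)
A = -2296
2499 + A = 2499 - 2296 = 203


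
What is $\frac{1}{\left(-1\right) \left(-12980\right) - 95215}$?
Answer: $- \frac{1}{82235} \approx -1.216 \cdot 10^{-5}$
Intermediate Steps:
$\frac{1}{\left(-1\right) \left(-12980\right) - 95215} = \frac{1}{12980 - 95215} = \frac{1}{-82235} = - \frac{1}{82235}$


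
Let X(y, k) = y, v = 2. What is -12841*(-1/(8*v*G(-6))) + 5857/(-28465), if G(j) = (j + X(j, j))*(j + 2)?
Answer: 361020889/21861120 ≈ 16.514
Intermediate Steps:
G(j) = 2*j*(2 + j) (G(j) = (j + j)*(j + 2) = (2*j)*(2 + j) = 2*j*(2 + j))
-12841*(-1/(8*v*G(-6))) + 5857/(-28465) = -12841*1/(192*(2 - 6)) + 5857/(-28465) = -12841/((2*(2*(-6)*(-4)))*(-8)) + 5857*(-1/28465) = -12841/((2*48)*(-8)) - 5857/28465 = -12841/(96*(-8)) - 5857/28465 = -12841/(-768) - 5857/28465 = -12841*(-1/768) - 5857/28465 = 12841/768 - 5857/28465 = 361020889/21861120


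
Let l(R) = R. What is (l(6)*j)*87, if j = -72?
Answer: -37584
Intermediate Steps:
(l(6)*j)*87 = (6*(-72))*87 = -432*87 = -37584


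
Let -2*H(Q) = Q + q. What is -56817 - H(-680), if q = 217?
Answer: -114097/2 ≈ -57049.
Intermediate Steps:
H(Q) = -217/2 - Q/2 (H(Q) = -(Q + 217)/2 = -(217 + Q)/2 = -217/2 - Q/2)
-56817 - H(-680) = -56817 - (-217/2 - ½*(-680)) = -56817 - (-217/2 + 340) = -56817 - 1*463/2 = -56817 - 463/2 = -114097/2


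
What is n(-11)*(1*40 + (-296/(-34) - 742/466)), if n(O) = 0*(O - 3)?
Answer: 0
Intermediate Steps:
n(O) = 0 (n(O) = 0*(-3 + O) = 0)
n(-11)*(1*40 + (-296/(-34) - 742/466)) = 0*(1*40 + (-296/(-34) - 742/466)) = 0*(40 + (-296*(-1/34) - 742*1/466)) = 0*(40 + (148/17 - 371/233)) = 0*(40 + 28177/3961) = 0*(186617/3961) = 0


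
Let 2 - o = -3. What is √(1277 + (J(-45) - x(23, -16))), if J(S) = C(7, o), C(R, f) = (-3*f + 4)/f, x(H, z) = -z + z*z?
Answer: √25070/5 ≈ 31.667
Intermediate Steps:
o = 5 (o = 2 - 1*(-3) = 2 + 3 = 5)
x(H, z) = z² - z (x(H, z) = -z + z² = z² - z)
C(R, f) = (4 - 3*f)/f
J(S) = -11/5 (J(S) = -3 + 4/5 = -3 + 4*(⅕) = -3 + ⅘ = -11/5)
√(1277 + (J(-45) - x(23, -16))) = √(1277 + (-11/5 - (-16)*(-1 - 16))) = √(1277 + (-11/5 - (-16)*(-17))) = √(1277 + (-11/5 - 1*272)) = √(1277 + (-11/5 - 272)) = √(1277 - 1371/5) = √(5014/5) = √25070/5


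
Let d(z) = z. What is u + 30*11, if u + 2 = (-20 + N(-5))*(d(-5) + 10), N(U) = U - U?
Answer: 228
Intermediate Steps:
N(U) = 0
u = -102 (u = -2 + (-20 + 0)*(-5 + 10) = -2 - 20*5 = -2 - 100 = -102)
u + 30*11 = -102 + 30*11 = -102 + 330 = 228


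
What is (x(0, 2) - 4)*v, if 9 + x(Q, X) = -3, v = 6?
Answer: -96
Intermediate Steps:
x(Q, X) = -12 (x(Q, X) = -9 - 3 = -12)
(x(0, 2) - 4)*v = (-12 - 4)*6 = -16*6 = -96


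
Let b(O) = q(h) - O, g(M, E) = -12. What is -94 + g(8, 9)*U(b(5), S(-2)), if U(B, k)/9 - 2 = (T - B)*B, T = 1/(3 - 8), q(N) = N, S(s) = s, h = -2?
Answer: 24154/5 ≈ 4830.8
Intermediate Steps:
b(O) = -2 - O
T = -⅕ (T = 1/(-5) = -⅕ ≈ -0.20000)
U(B, k) = 18 + 9*B*(-⅕ - B) (U(B, k) = 18 + 9*((-⅕ - B)*B) = 18 + 9*(B*(-⅕ - B)) = 18 + 9*B*(-⅕ - B))
-94 + g(8, 9)*U(b(5), S(-2)) = -94 - 12*(18 - 9*(-2 - 1*5)² - 9*(-2 - 1*5)/5) = -94 - 12*(18 - 9*(-2 - 5)² - 9*(-2 - 5)/5) = -94 - 12*(18 - 9*(-7)² - 9/5*(-7)) = -94 - 12*(18 - 9*49 + 63/5) = -94 - 12*(18 - 441 + 63/5) = -94 - 12*(-2052/5) = -94 + 24624/5 = 24154/5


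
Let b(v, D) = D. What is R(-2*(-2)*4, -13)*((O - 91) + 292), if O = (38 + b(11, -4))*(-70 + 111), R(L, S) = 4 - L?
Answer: -19140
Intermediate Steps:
O = 1394 (O = (38 - 4)*(-70 + 111) = 34*41 = 1394)
R(-2*(-2)*4, -13)*((O - 91) + 292) = (4 - (-2*(-2))*4)*((1394 - 91) + 292) = (4 - 4*4)*(1303 + 292) = (4 - 1*16)*1595 = (4 - 16)*1595 = -12*1595 = -19140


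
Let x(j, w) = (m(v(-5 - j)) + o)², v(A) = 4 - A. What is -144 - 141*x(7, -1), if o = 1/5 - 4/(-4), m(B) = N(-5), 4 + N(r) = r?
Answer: -218061/25 ≈ -8722.4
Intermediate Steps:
N(r) = -4 + r
m(B) = -9 (m(B) = -4 - 5 = -9)
o = 6/5 (o = 1*(⅕) - 4*(-¼) = ⅕ + 1 = 6/5 ≈ 1.2000)
x(j, w) = 1521/25 (x(j, w) = (-9 + 6/5)² = (-39/5)² = 1521/25)
-144 - 141*x(7, -1) = -144 - 141*1521/25 = -144 - 214461/25 = -218061/25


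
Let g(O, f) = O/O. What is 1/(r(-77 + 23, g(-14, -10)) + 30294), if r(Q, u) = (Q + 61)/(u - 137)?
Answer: 136/4119977 ≈ 3.3010e-5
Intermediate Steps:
g(O, f) = 1
r(Q, u) = (61 + Q)/(-137 + u)
1/(r(-77 + 23, g(-14, -10)) + 30294) = 1/((61 + (-77 + 23))/(-137 + 1) + 30294) = 1/((61 - 54)/(-136) + 30294) = 1/(-1/136*7 + 30294) = 1/(-7/136 + 30294) = 1/(4119977/136) = 136/4119977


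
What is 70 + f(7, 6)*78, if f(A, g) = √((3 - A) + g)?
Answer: 70 + 78*√2 ≈ 180.31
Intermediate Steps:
f(A, g) = √(3 + g - A)
70 + f(7, 6)*78 = 70 + √(3 + 6 - 1*7)*78 = 70 + √(3 + 6 - 7)*78 = 70 + √2*78 = 70 + 78*√2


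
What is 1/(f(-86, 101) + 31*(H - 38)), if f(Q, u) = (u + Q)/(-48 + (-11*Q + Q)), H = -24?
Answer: -812/1560649 ≈ -0.00052030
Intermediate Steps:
f(Q, u) = (Q + u)/(-48 - 10*Q)
1/(f(-86, 101) + 31*(H - 38)) = 1/((-1*(-86) - 1*101)/(2*(24 + 5*(-86))) + 31*(-24 - 38)) = 1/((86 - 101)/(2*(24 - 430)) + 31*(-62)) = 1/((½)*(-15)/(-406) - 1922) = 1/((½)*(-1/406)*(-15) - 1922) = 1/(15/812 - 1922) = 1/(-1560649/812) = -812/1560649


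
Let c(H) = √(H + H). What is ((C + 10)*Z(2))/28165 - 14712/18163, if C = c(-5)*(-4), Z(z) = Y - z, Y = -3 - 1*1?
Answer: -83090652/102312179 + 24*I*√10/28165 ≈ -0.81213 + 0.0026946*I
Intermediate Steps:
Y = -4 (Y = -3 - 1 = -4)
Z(z) = -4 - z
c(H) = √2*√H (c(H) = √(2*H) = √2*√H)
C = -4*I*√10 (C = (√2*√(-5))*(-4) = (√2*(I*√5))*(-4) = (I*√10)*(-4) = -4*I*√10 ≈ -12.649*I)
((C + 10)*Z(2))/28165 - 14712/18163 = ((-4*I*√10 + 10)*(-4 - 1*2))/28165 - 14712/18163 = ((10 - 4*I*√10)*(-4 - 2))*(1/28165) - 14712*1/18163 = ((10 - 4*I*√10)*(-6))*(1/28165) - 14712/18163 = (-60 + 24*I*√10)*(1/28165) - 14712/18163 = (-12/5633 + 24*I*√10/28165) - 14712/18163 = -83090652/102312179 + 24*I*√10/28165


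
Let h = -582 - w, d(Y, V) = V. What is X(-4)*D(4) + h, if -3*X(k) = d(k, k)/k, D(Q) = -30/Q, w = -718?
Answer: 277/2 ≈ 138.50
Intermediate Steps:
h = 136 (h = -582 - 1*(-718) = -582 + 718 = 136)
X(k) = -⅓ (X(k) = -k/(3*k) = -⅓*1 = -⅓)
X(-4)*D(4) + h = -(-10)/4 + 136 = -⅓*(-15/2) + 136 = 5/2 + 136 = 277/2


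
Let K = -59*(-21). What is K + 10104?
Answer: 11343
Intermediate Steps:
K = 1239
K + 10104 = 1239 + 10104 = 11343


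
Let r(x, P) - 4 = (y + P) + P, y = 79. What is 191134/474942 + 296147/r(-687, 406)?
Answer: 70411856702/212536545 ≈ 331.29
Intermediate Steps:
r(x, P) = 83 + 2*P (r(x, P) = 4 + ((79 + P) + P) = 4 + (79 + 2*P) = 83 + 2*P)
191134/474942 + 296147/r(-687, 406) = 191134/474942 + 296147/(83 + 2*406) = 191134*(1/474942) + 296147/(83 + 812) = 95567/237471 + 296147/895 = 70411856702/212536545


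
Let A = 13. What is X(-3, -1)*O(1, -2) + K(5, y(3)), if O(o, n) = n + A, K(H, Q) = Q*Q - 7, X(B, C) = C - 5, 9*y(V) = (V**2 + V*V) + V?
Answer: -608/9 ≈ -67.556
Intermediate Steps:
y(V) = V/9 + 2*V**2/9 (y(V) = ((V**2 + V*V) + V)/9 = ((V**2 + V**2) + V)/9 = (2*V**2 + V)/9 = (V + 2*V**2)/9 = V/9 + 2*V**2/9)
X(B, C) = -5 + C
K(H, Q) = -7 + Q**2 (K(H, Q) = Q**2 - 7 = -7 + Q**2)
O(o, n) = 13 + n (O(o, n) = n + 13 = 13 + n)
X(-3, -1)*O(1, -2) + K(5, y(3)) = (-5 - 1)*(13 - 2) + (-7 + ((1/9)*3*(1 + 2*3))**2) = -6*11 + (-7 + ((1/9)*3*(1 + 6))**2) = -66 + (-7 + ((1/9)*3*7)**2) = -66 + (-7 + (7/3)**2) = -66 + (-7 + 49/9) = -66 - 14/9 = -608/9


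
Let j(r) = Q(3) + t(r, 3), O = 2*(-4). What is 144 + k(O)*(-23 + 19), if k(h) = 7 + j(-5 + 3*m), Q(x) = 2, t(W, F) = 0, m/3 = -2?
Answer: 108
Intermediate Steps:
m = -6 (m = 3*(-2) = -6)
O = -8
j(r) = 2 (j(r) = 2 + 0 = 2)
k(h) = 9 (k(h) = 7 + 2 = 9)
144 + k(O)*(-23 + 19) = 144 + 9*(-23 + 19) = 144 + 9*(-4) = 144 - 36 = 108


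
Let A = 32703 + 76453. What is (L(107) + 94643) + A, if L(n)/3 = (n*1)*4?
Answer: 205083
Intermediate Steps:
L(n) = 12*n (L(n) = 3*((n*1)*4) = 3*(n*4) = 3*(4*n) = 12*n)
A = 109156
(L(107) + 94643) + A = (12*107 + 94643) + 109156 = (1284 + 94643) + 109156 = 95927 + 109156 = 205083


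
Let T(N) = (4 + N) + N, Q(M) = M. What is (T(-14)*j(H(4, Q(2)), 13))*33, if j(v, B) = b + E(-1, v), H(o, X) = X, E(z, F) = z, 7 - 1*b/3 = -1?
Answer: -18216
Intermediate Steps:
b = 24 (b = 21 - 3*(-1) = 21 + 3 = 24)
j(v, B) = 23 (j(v, B) = 24 - 1 = 23)
T(N) = 4 + 2*N
(T(-14)*j(H(4, Q(2)), 13))*33 = ((4 + 2*(-14))*23)*33 = ((4 - 28)*23)*33 = -24*23*33 = -552*33 = -18216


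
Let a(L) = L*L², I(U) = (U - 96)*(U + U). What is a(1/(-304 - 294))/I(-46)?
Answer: -1/2793699716288 ≈ -3.5795e-13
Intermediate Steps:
I(U) = 2*U*(-96 + U) (I(U) = (-96 + U)*(2*U) = 2*U*(-96 + U))
a(L) = L³
a(1/(-304 - 294))/I(-46) = (1/(-304 - 294))³/((2*(-46)*(-96 - 46))) = (1/(-598))³/((2*(-46)*(-142))) = (-1/598)³/13064 = -1/213847192*1/13064 = -1/2793699716288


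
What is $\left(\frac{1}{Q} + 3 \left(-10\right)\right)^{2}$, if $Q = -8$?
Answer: $\frac{58081}{64} \approx 907.52$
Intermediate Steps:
$\left(\frac{1}{Q} + 3 \left(-10\right)\right)^{2} = \left(\frac{1}{-8} + 3 \left(-10\right)\right)^{2} = \left(- \frac{1}{8} - 30\right)^{2} = \left(- \frac{241}{8}\right)^{2} = \frac{58081}{64}$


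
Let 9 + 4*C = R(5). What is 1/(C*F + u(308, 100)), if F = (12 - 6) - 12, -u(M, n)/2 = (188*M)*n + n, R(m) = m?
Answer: -1/11580994 ≈ -8.6348e-8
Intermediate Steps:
u(M, n) = -2*n - 376*M*n (u(M, n) = -2*((188*M)*n + n) = -2*(188*M*n + n) = -2*(n + 188*M*n) = -2*n - 376*M*n)
F = -6 (F = 6 - 12 = -6)
C = -1 (C = -9/4 + (¼)*5 = -9/4 + 5/4 = -1)
1/(C*F + u(308, 100)) = 1/(-1*(-6) - 2*100*(1 + 188*308)) = 1/(6 - 2*100*(1 + 57904)) = 1/(6 - 2*100*57905) = 1/(6 - 11581000) = 1/(-11580994) = -1/11580994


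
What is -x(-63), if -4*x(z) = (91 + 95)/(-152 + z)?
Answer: -93/430 ≈ -0.21628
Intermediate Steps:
x(z) = -93/(2*(-152 + z)) (x(z) = -(91 + 95)/(4*(-152 + z)) = -93/(2*(-152 + z)))
-x(-63) = -(-93)/(-304 + 2*(-63)) = -(-93)/(-304 - 126) = -(-93)/(-430) = -(-93)*(-1)/430 = -1*93/430 = -93/430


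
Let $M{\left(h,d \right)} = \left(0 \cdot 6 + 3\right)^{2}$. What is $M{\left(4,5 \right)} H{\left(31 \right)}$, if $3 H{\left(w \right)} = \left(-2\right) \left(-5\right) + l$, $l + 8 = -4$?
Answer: $-6$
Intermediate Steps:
$l = -12$ ($l = -8 - 4 = -12$)
$H{\left(w \right)} = - \frac{2}{3}$ ($H{\left(w \right)} = \frac{\left(-2\right) \left(-5\right) - 12}{3} = \frac{10 - 12}{3} = \frac{1}{3} \left(-2\right) = - \frac{2}{3}$)
$M{\left(h,d \right)} = 9$ ($M{\left(h,d \right)} = \left(0 + 3\right)^{2} = 3^{2} = 9$)
$M{\left(4,5 \right)} H{\left(31 \right)} = 9 \left(- \frac{2}{3}\right) = -6$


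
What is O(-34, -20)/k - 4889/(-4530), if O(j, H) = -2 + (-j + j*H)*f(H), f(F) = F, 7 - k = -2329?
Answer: -13319189/2645520 ≈ -5.0346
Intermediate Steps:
k = 2336 (k = 7 - 1*(-2329) = 7 + 2329 = 2336)
O(j, H) = -2 + H*(-j + H*j) (O(j, H) = -2 + (-j + j*H)*H = -2 + (-j + H*j)*H = -2 + H*(-j + H*j))
O(-34, -20)/k - 4889/(-4530) = (-2 - 34*(-20)**2 - 1*(-20)*(-34))/2336 - 4889/(-4530) = (-2 - 34*400 - 680)*(1/2336) - 4889*(-1/4530) = (-2 - 13600 - 680)*(1/2336) + 4889/4530 = -14282*1/2336 + 4889/4530 = -7141/1168 + 4889/4530 = -13319189/2645520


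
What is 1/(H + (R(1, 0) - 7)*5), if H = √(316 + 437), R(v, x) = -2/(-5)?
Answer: -11/112 - √753/336 ≈ -0.17988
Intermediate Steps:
R(v, x) = ⅖ (R(v, x) = -2*(-⅕) = ⅖)
H = √753 ≈ 27.441
1/(H + (R(1, 0) - 7)*5) = 1/(√753 + (⅖ - 7)*5) = 1/(√753 - 33/5*5) = 1/(√753 - 33) = 1/(-33 + √753)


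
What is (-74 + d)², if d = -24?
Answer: 9604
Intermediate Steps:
(-74 + d)² = (-74 - 24)² = (-98)² = 9604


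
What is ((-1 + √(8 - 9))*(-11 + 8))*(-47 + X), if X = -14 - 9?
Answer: -210 + 210*I ≈ -210.0 + 210.0*I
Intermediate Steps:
X = -23
((-1 + √(8 - 9))*(-11 + 8))*(-47 + X) = ((-1 + √(8 - 9))*(-11 + 8))*(-47 - 23) = ((-1 + √(-1))*(-3))*(-70) = ((-1 + I)*(-3))*(-70) = (3 - 3*I)*(-70) = -210 + 210*I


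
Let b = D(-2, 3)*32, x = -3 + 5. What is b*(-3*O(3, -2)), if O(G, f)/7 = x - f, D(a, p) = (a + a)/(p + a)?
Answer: 10752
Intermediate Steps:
x = 2
D(a, p) = 2*a/(a + p) (D(a, p) = (2*a)/(a + p) = 2*a/(a + p))
O(G, f) = 14 - 7*f (O(G, f) = 7*(2 - f) = 14 - 7*f)
b = -128 (b = (2*(-2)/(-2 + 3))*32 = (2*(-2)/1)*32 = (2*(-2)*1)*32 = -4*32 = -128)
b*(-3*O(3, -2)) = -(-384)*(14 - 7*(-2)) = -(-384)*(14 + 14) = -(-384)*28 = -128*(-84) = 10752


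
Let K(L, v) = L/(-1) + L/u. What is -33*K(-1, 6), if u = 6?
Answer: -55/2 ≈ -27.500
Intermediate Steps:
K(L, v) = -5*L/6 (K(L, v) = L/(-1) + L/6 = L*(-1) + L*(⅙) = -L + L/6 = -5*L/6)
-33*K(-1, 6) = -(-55)*(-1)/2 = -33*⅚ = -55/2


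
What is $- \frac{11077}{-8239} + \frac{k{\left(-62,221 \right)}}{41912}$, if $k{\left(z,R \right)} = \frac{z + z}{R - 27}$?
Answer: $\frac{66030255}{49113428} \approx 1.3444$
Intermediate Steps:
$k{\left(z,R \right)} = \frac{2 z}{-27 + R}$
$- \frac{11077}{-8239} + \frac{k{\left(-62,221 \right)}}{41912} = - \frac{11077}{-8239} + \frac{2 \left(-62\right) \frac{1}{-27 + 221}}{41912} = \left(-11077\right) \left(- \frac{1}{8239}\right) + 2 \left(-62\right) \frac{1}{194} \cdot \frac{1}{41912} = \frac{1007}{749} + 2 \left(-62\right) \frac{1}{194} \cdot \frac{1}{41912} = \frac{1007}{749} - \frac{1}{65572} = \frac{66030255}{49113428}$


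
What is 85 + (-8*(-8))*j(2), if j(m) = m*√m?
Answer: 85 + 128*√2 ≈ 266.02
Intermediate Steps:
j(m) = m^(3/2)
85 + (-8*(-8))*j(2) = 85 + (-8*(-8))*2^(3/2) = 85 + 64*(2*√2) = 85 + 128*√2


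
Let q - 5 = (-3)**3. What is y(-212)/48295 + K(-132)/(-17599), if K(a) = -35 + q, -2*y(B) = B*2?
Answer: 6483803/849943705 ≈ 0.0076285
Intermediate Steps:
q = -22 (q = 5 + (-3)**3 = 5 - 27 = -22)
y(B) = -B (y(B) = -B*2/2 = -B)
K(a) = -57 (K(a) = -35 - 22 = -57)
y(-212)/48295 + K(-132)/(-17599) = -1*(-212)/48295 - 57/(-17599) = 212*(1/48295) - 57*(-1/17599) = 212/48295 + 57/17599 = 6483803/849943705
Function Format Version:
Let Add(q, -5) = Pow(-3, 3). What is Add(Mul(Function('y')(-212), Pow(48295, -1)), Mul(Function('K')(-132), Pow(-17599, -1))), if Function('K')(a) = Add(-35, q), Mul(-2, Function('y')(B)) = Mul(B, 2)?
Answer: Rational(6483803, 849943705) ≈ 0.0076285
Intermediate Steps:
q = -22 (q = Add(5, Pow(-3, 3)) = Add(5, -27) = -22)
Function('y')(B) = Mul(-1, B) (Function('y')(B) = Mul(Rational(-1, 2), Mul(B, 2)) = Mul(Rational(-1, 2), Mul(2, B)) = Mul(-1, B))
Function('K')(a) = -57 (Function('K')(a) = Add(-35, -22) = -57)
Add(Mul(Function('y')(-212), Pow(48295, -1)), Mul(Function('K')(-132), Pow(-17599, -1))) = Add(Mul(Mul(-1, -212), Pow(48295, -1)), Mul(-57, Pow(-17599, -1))) = Add(Mul(212, Rational(1, 48295)), Mul(-57, Rational(-1, 17599))) = Add(Rational(212, 48295), Rational(57, 17599)) = Rational(6483803, 849943705)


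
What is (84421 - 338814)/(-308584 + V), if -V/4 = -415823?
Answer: -254393/1354708 ≈ -0.18778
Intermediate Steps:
V = 1663292 (V = -4*(-415823) = 1663292)
(84421 - 338814)/(-308584 + V) = (84421 - 338814)/(-308584 + 1663292) = -254393/1354708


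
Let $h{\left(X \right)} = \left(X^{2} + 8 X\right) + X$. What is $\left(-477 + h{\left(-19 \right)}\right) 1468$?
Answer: $-421316$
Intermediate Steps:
$h{\left(X \right)} = X^{2} + 9 X$
$\left(-477 + h{\left(-19 \right)}\right) 1468 = \left(-477 - 19 \left(9 - 19\right)\right) 1468 = \left(-477 - -190\right) 1468 = \left(-477 + 190\right) 1468 = \left(-287\right) 1468 = -421316$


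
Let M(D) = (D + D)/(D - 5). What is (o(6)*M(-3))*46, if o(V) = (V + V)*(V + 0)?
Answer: 2484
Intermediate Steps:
o(V) = 2*V**2 (o(V) = (2*V)*V = 2*V**2)
M(D) = 2*D/(-5 + D) (M(D) = (2*D)/(-5 + D) = 2*D/(-5 + D))
(o(6)*M(-3))*46 = ((2*6**2)*(2*(-3)/(-5 - 3)))*46 = ((2*36)*(2*(-3)/(-8)))*46 = (72*(2*(-3)*(-1/8)))*46 = (72*(3/4))*46 = 54*46 = 2484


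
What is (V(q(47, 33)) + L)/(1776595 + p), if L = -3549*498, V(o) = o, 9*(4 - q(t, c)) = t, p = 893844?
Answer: -15906629/24033951 ≈ -0.66184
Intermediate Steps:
q(t, c) = 4 - t/9
L = -1767402
(V(q(47, 33)) + L)/(1776595 + p) = ((4 - 1/9*47) - 1767402)/(1776595 + 893844) = ((4 - 47/9) - 1767402)/2670439 = (-11/9 - 1767402)*(1/2670439) = -15906629/9*1/2670439 = -15906629/24033951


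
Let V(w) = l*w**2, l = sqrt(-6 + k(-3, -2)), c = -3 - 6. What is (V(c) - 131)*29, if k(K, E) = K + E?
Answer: -3799 + 2349*I*sqrt(11) ≈ -3799.0 + 7790.8*I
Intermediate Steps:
c = -9
k(K, E) = E + K
l = I*sqrt(11) (l = sqrt(-6 + (-2 - 3)) = sqrt(-6 - 5) = sqrt(-11) = I*sqrt(11) ≈ 3.3166*I)
V(w) = I*sqrt(11)*w**2 (V(w) = (I*sqrt(11))*w**2 = I*sqrt(11)*w**2)
(V(c) - 131)*29 = (I*sqrt(11)*(-9)**2 - 131)*29 = (I*sqrt(11)*81 - 131)*29 = (81*I*sqrt(11) - 131)*29 = (-131 + 81*I*sqrt(11))*29 = -3799 + 2349*I*sqrt(11)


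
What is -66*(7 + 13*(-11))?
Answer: 8976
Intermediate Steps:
-66*(7 + 13*(-11)) = -66*(7 - 143) = -66*(-136) = 8976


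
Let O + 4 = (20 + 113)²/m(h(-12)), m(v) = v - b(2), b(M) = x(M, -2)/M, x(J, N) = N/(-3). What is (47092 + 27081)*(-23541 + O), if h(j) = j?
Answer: -68553060136/37 ≈ -1.8528e+9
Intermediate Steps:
x(J, N) = -N/3 (x(J, N) = N*(-⅓) = -N/3)
b(M) = 2/(3*M) (b(M) = (-⅓*(-2))/M = 2/(3*M))
m(v) = -⅓ + v (m(v) = v - 2/(3*2) = v - 1*⅓ = v - ⅓ = -⅓ + v)
O = -53215/37 (O = -4 + (20 + 113)²/(-⅓ - 12) = -4 + 133²/(-37/3) = -4 + 17689*(-3/37) = -4 - 53067/37 = -53215/37 ≈ -1438.2)
(47092 + 27081)*(-23541 + O) = (47092 + 27081)*(-23541 - 53215/37) = 74173*(-924232/37) = -68553060136/37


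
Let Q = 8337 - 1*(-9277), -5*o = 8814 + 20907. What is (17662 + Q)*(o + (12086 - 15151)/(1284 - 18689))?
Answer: -3649504543136/17405 ≈ -2.0968e+8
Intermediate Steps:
o = -29721/5 (o = -(8814 + 20907)/5 = -⅕*29721 = -29721/5 ≈ -5944.2)
Q = 17614 (Q = 8337 + 9277 = 17614)
(17662 + Q)*(o + (12086 - 15151)/(1284 - 18689)) = (17662 + 17614)*(-29721/5 + (12086 - 15151)/(1284 - 18689)) = 35276*(-29721/5 - 3065/(-17405)) = 35276*(-29721/5 - 3065*(-1/17405)) = 35276*(-29721/5 + 613/3481) = 35276*(-103455736/17405) = -3649504543136/17405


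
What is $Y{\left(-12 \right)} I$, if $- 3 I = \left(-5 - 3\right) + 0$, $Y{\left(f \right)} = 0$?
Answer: $0$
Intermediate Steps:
$I = \frac{8}{3}$ ($I = - \frac{\left(-5 - 3\right) + 0}{3} = - \frac{-8 + 0}{3} = \left(- \frac{1}{3}\right) \left(-8\right) = \frac{8}{3} \approx 2.6667$)
$Y{\left(-12 \right)} I = 0 \cdot \frac{8}{3} = 0$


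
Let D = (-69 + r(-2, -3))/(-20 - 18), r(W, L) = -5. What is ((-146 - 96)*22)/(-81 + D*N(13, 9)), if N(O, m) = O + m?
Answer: 101156/725 ≈ 139.53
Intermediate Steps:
D = 37/19 (D = (-69 - 5)/(-20 - 18) = -74/(-38) = -74*(-1/38) = 37/19 ≈ 1.9474)
((-146 - 96)*22)/(-81 + D*N(13, 9)) = ((-146 - 96)*22)/(-81 + 37*(13 + 9)/19) = (-242*22)/(-81 + (37/19)*22) = -5324/(-81 + 814/19) = -5324/(-725/19) = -5324*(-19/725) = 101156/725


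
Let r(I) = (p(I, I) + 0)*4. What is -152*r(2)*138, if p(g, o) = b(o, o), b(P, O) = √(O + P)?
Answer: -167808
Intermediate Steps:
p(g, o) = √2*√o (p(g, o) = √(o + o) = √(2*o) = √2*√o)
r(I) = 4*√2*√I (r(I) = (√2*√I + 0)*4 = (√2*√I)*4 = 4*√2*√I)
-152*r(2)*138 = -608*√2*√2*138 = -152*8*138 = -1216*138 = -167808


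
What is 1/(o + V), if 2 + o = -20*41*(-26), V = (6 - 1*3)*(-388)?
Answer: 1/20154 ≈ 4.9618e-5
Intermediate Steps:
V = -1164 (V = (6 - 3)*(-388) = 3*(-388) = -1164)
o = 21318 (o = -2 - 20*41*(-26) = -2 - 820*(-26) = -2 + 21320 = 21318)
1/(o + V) = 1/(21318 - 1164) = 1/20154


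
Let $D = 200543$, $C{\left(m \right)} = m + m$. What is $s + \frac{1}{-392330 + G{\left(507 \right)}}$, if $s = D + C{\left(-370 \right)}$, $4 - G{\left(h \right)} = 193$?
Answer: $\frac{78426473756}{392519} \approx 1.998 \cdot 10^{5}$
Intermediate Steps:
$C{\left(m \right)} = 2 m$
$G{\left(h \right)} = -189$ ($G{\left(h \right)} = 4 - 193 = -189$)
$s = 199803$ ($s = 200543 + 2 \left(-370\right) = 200543 - 740 = 199803$)
$s + \frac{1}{-392330 + G{\left(507 \right)}} = 199803 + \frac{1}{-392330 - 189} = 199803 + \frac{1}{-392519} = 199803 - \frac{1}{392519} = \frac{78426473756}{392519}$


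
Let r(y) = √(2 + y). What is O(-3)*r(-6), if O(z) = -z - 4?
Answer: -2*I ≈ -2.0*I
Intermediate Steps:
O(z) = -4 - z
O(-3)*r(-6) = (-4 - 1*(-3))*√(2 - 6) = (-4 + 3)*√(-4) = -2*I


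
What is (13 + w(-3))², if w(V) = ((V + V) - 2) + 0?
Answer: 25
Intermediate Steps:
w(V) = -2 + 2*V (w(V) = (2*V - 2) + 0 = (-2 + 2*V) + 0 = -2 + 2*V)
(13 + w(-3))² = (13 + (-2 + 2*(-3)))² = (13 + (-2 - 6))² = (13 - 8)² = 5² = 25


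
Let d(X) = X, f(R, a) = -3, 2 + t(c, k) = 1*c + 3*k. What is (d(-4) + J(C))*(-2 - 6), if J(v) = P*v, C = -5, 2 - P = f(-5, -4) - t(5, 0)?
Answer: 352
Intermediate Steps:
t(c, k) = -2 + c + 3*k (t(c, k) = -2 + (1*c + 3*k) = -2 + (c + 3*k) = -2 + c + 3*k)
P = 8 (P = 2 - (-3 - (-2 + 5 + 3*0)) = 2 - (-3 - (-2 + 5 + 0)) = 2 - (-3 - 1*3) = 2 - (-3 - 3) = 2 - 1*(-6) = 2 + 6 = 8)
J(v) = 8*v
(d(-4) + J(C))*(-2 - 6) = (-4 + 8*(-5))*(-2 - 6) = (-4 - 40)*(-8) = -44*(-8) = 352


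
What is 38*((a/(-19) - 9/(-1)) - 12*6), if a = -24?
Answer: -2346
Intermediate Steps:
38*((a/(-19) - 9/(-1)) - 12*6) = 38*((-24/(-19) - 9/(-1)) - 12*6) = 38*((-24*(-1/19) - 9*(-1)) - 72) = 38*((24/19 + 9) - 72) = 38*(195/19 - 72) = 38*(-1173/19) = -2346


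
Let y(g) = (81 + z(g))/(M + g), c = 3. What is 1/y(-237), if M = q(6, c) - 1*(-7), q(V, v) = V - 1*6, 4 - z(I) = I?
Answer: -5/7 ≈ -0.71429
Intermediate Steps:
z(I) = 4 - I
q(V, v) = -6 + V (q(V, v) = V - 6 = -6 + V)
M = 7 (M = (-6 + 6) - 1*(-7) = 0 + 7 = 7)
y(g) = (85 - g)/(7 + g) (y(g) = (81 + (4 - g))/(7 + g) = (85 - g)/(7 + g))
1/y(-237) = 1/((85 - 1*(-237))/(7 - 237)) = 1/((85 + 237)/(-230)) = 1/(-1/230*322) = 1/(-7/5) = -5/7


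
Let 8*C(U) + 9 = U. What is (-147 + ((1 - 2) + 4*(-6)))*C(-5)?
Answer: 301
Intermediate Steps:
C(U) = -9/8 + U/8
(-147 + ((1 - 2) + 4*(-6)))*C(-5) = (-147 + ((1 - 2) + 4*(-6)))*(-9/8 + (⅛)*(-5)) = (-147 + (-1 - 24))*(-9/8 - 5/8) = (-147 - 25)*(-7/4) = -172*(-7/4) = 301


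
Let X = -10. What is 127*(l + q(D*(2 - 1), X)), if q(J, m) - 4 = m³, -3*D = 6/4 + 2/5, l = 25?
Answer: -123317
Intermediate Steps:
D = -19/30 (D = -(6/4 + 2/5)/3 = -(6*(¼) + 2*(⅕))/3 = -(3/2 + ⅖)/3 = -⅓*19/10 = -19/30 ≈ -0.63333)
q(J, m) = 4 + m³
127*(l + q(D*(2 - 1), X)) = 127*(25 + (4 + (-10)³)) = 127*(25 + (4 - 1000)) = 127*(25 - 996) = 127*(-971) = -123317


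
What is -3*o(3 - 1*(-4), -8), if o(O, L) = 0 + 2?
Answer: -6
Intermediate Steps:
o(O, L) = 2
-3*o(3 - 1*(-4), -8) = -3*2 = -6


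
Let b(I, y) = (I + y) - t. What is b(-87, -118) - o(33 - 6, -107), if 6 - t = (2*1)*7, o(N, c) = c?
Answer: -90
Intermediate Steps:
t = -8 (t = 6 - 2*1*7 = 6 - 2*7 = 6 - 1*14 = 6 - 14 = -8)
b(I, y) = 8 + I + y (b(I, y) = (I + y) - 1*(-8) = (I + y) + 8 = 8 + I + y)
b(-87, -118) - o(33 - 6, -107) = (8 - 87 - 118) - 1*(-107) = -197 + 107 = -90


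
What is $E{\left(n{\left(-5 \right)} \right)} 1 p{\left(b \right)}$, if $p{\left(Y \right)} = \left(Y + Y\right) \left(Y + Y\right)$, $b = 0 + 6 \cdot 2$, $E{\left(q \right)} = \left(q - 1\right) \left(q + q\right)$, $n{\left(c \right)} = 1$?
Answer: $0$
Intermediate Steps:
$E{\left(q \right)} = 2 q \left(-1 + q\right)$ ($E{\left(q \right)} = \left(-1 + q\right) 2 q = 2 q \left(-1 + q\right)$)
$b = 12$ ($b = 0 + 12 = 12$)
$p{\left(Y \right)} = 4 Y^{2}$ ($p{\left(Y \right)} = 2 Y 2 Y = 4 Y^{2}$)
$E{\left(n{\left(-5 \right)} \right)} 1 p{\left(b \right)} = 2 \cdot 1 \left(-1 + 1\right) 1 \cdot 4 \cdot 12^{2} = 2 \cdot 1 \cdot 0 \cdot 1 \cdot 4 \cdot 144 = 0 \cdot 1 \cdot 576 = 0 \cdot 576 = 0$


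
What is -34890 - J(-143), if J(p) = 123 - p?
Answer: -35156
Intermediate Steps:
-34890 - J(-143) = -34890 - (123 - 1*(-143)) = -34890 - (123 + 143) = -34890 - 1*266 = -34890 - 266 = -35156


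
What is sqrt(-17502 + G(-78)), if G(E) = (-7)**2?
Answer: I*sqrt(17453) ≈ 132.11*I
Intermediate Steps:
G(E) = 49
sqrt(-17502 + G(-78)) = sqrt(-17502 + 49) = sqrt(-17453) = I*sqrt(17453)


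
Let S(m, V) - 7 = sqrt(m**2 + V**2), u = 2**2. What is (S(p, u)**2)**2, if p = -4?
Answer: 12833 + 9072*sqrt(2) ≈ 25663.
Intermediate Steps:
u = 4
S(m, V) = 7 + sqrt(V**2 + m**2) (S(m, V) = 7 + sqrt(m**2 + V**2) = 7 + sqrt(V**2 + m**2))
(S(p, u)**2)**2 = ((7 + sqrt(4**2 + (-4)**2))**2)**2 = ((7 + sqrt(16 + 16))**2)**2 = ((7 + sqrt(32))**2)**2 = ((7 + 4*sqrt(2))**2)**2 = (7 + 4*sqrt(2))**4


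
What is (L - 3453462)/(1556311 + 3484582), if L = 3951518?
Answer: 38312/387761 ≈ 0.098803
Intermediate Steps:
(L - 3453462)/(1556311 + 3484582) = (3951518 - 3453462)/(1556311 + 3484582) = 498056/5040893 = 498056*(1/5040893) = 38312/387761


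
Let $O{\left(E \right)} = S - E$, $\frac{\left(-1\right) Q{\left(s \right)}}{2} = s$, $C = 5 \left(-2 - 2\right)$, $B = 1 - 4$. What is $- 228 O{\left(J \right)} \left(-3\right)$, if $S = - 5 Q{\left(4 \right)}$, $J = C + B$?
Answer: $43092$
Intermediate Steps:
$B = -3$
$C = -20$ ($C = 5 \left(-4\right) = -20$)
$Q{\left(s \right)} = - 2 s$
$J = -23$ ($J = -20 - 3 = -23$)
$S = 40$ ($S = - 5 \left(\left(-2\right) 4\right) = \left(-5\right) \left(-8\right) = 40$)
$O{\left(E \right)} = 40 - E$
$- 228 O{\left(J \right)} \left(-3\right) = - 228 \left(40 - -23\right) \left(-3\right) = - 228 \left(40 + 23\right) \left(-3\right) = - 228 \cdot 63 \left(-3\right) = \left(-228\right) \left(-189\right) = 43092$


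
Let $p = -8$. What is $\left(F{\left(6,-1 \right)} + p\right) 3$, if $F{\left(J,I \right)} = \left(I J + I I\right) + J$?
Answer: $-21$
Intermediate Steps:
$F{\left(J,I \right)} = J + I^{2} + I J$ ($F{\left(J,I \right)} = \left(I J + I^{2}\right) + J = \left(I^{2} + I J\right) + J = J + I^{2} + I J$)
$\left(F{\left(6,-1 \right)} + p\right) 3 = \left(\left(6 + \left(-1\right)^{2} - 6\right) - 8\right) 3 = \left(\left(6 + 1 - 6\right) - 8\right) 3 = \left(1 - 8\right) 3 = \left(-7\right) 3 = -21$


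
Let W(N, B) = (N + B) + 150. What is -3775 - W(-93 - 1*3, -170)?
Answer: -3659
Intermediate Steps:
W(N, B) = 150 + B + N (W(N, B) = (B + N) + 150 = 150 + B + N)
-3775 - W(-93 - 1*3, -170) = -3775 - (150 - 170 + (-93 - 1*3)) = -3775 - (150 - 170 + (-93 - 3)) = -3775 - (150 - 170 - 96) = -3775 - 1*(-116) = -3775 + 116 = -3659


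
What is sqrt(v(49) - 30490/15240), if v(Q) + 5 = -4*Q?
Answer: I*sqrt(117871113)/762 ≈ 14.248*I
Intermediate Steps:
v(Q) = -5 - 4*Q
sqrt(v(49) - 30490/15240) = sqrt((-5 - 4*49) - 30490/15240) = sqrt((-5 - 196) - 30490*1/15240) = sqrt(-201 - 3049/1524) = sqrt(-309373/1524) = I*sqrt(117871113)/762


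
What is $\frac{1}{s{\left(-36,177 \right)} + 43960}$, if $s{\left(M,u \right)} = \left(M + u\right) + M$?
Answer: $\frac{1}{44065} \approx 2.2694 \cdot 10^{-5}$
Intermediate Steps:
$s{\left(M,u \right)} = u + 2 M$
$\frac{1}{s{\left(-36,177 \right)} + 43960} = \frac{1}{\left(177 + 2 \left(-36\right)\right) + 43960} = \frac{1}{\left(177 - 72\right) + 43960} = \frac{1}{105 + 43960} = \frac{1}{44065}$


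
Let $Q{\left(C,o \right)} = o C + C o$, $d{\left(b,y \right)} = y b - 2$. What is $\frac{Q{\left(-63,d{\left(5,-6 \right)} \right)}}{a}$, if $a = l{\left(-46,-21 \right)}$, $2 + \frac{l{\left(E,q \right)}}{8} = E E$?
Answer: $\frac{36}{151} \approx 0.23841$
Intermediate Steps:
$l{\left(E,q \right)} = -16 + 8 E^{2}$ ($l{\left(E,q \right)} = -16 + 8 E E = -16 + 8 E^{2}$)
$d{\left(b,y \right)} = -2 + b y$ ($d{\left(b,y \right)} = b y - 2 = -2 + b y$)
$Q{\left(C,o \right)} = 2 C o$ ($Q{\left(C,o \right)} = C o + C o = 2 C o$)
$a = 16912$ ($a = -16 + 8 \left(-46\right)^{2} = -16 + 8 \cdot 2116 = -16 + 16928 = 16912$)
$\frac{Q{\left(-63,d{\left(5,-6 \right)} \right)}}{a} = \frac{2 \left(-63\right) \left(-2 + 5 \left(-6\right)\right)}{16912} = 2 \left(-63\right) \left(-2 - 30\right) \frac{1}{16912} = 2 \left(-63\right) \left(-32\right) \frac{1}{16912} = 4032 \cdot \frac{1}{16912} = \frac{36}{151}$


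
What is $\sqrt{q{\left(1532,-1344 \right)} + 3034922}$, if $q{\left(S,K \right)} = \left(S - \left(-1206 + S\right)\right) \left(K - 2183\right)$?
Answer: $4 i \sqrt{76165} \approx 1103.9 i$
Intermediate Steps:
$q{\left(S,K \right)} = -2632698 + 1206 K$ ($q{\left(S,K \right)} = 1206 \left(-2183 + K\right) = -2632698 + 1206 K$)
$\sqrt{q{\left(1532,-1344 \right)} + 3034922} = \sqrt{\left(-2632698 + 1206 \left(-1344\right)\right) + 3034922} = \sqrt{\left(-2632698 - 1620864\right) + 3034922} = \sqrt{-4253562 + 3034922} = \sqrt{-1218640} = 4 i \sqrt{76165}$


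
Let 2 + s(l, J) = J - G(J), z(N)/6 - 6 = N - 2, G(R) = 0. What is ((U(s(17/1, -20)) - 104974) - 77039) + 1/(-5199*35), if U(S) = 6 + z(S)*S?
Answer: -32686554916/181965 ≈ -1.7963e+5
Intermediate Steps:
z(N) = 24 + 6*N (z(N) = 36 + 6*(N - 2) = 36 + 6*(-2 + N) = 36 + (-12 + 6*N) = 24 + 6*N)
s(l, J) = -2 + J (s(l, J) = -2 + (J - 1*0) = -2 + (J + 0) = -2 + J)
U(S) = 6 + S*(24 + 6*S) (U(S) = 6 + (24 + 6*S)*S = 6 + S*(24 + 6*S))
((U(s(17/1, -20)) - 104974) - 77039) + 1/(-5199*35) = (((6 + 6*(-2 - 20)*(4 + (-2 - 20))) - 104974) - 77039) + 1/(-5199*35) = (((6 + 6*(-22)*(4 - 22)) - 104974) - 77039) + 1/(-181965) = (((6 + 6*(-22)*(-18)) - 104974) - 77039) - 1/181965 = (((6 + 2376) - 104974) - 77039) - 1/181965 = ((2382 - 104974) - 77039) - 1/181965 = (-102592 - 77039) - 1/181965 = -179631 - 1/181965 = -32686554916/181965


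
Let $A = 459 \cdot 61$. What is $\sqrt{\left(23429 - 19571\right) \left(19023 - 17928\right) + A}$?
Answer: $3 \sqrt{472501} \approx 2062.2$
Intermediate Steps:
$A = 27999$
$\sqrt{\left(23429 - 19571\right) \left(19023 - 17928\right) + A} = \sqrt{\left(23429 - 19571\right) \left(19023 - 17928\right) + 27999} = \sqrt{3858 \cdot 1095 + 27999} = \sqrt{4224510 + 27999} = \sqrt{4252509} = 3 \sqrt{472501}$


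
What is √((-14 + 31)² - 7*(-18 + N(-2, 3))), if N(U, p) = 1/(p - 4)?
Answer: √422 ≈ 20.543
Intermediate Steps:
N(U, p) = 1/(-4 + p)
√((-14 + 31)² - 7*(-18 + N(-2, 3))) = √((-14 + 31)² - 7*(-18 + 1/(-4 + 3))) = √(17² - 7*(-18 + 1/(-1))) = √(289 - 7*(-18 - 1)) = √(289 - 7*(-19)) = √(289 + 133) = √422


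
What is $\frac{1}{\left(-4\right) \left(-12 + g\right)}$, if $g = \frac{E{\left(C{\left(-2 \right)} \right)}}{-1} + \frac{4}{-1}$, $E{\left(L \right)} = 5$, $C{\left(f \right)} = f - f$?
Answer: $\frac{1}{84} \approx 0.011905$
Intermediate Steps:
$C{\left(f \right)} = 0$
$g = -9$ ($g = \frac{5}{-1} + \frac{4}{-1} = 5 \left(-1\right) + 4 \left(-1\right) = -5 - 4 = -9$)
$\frac{1}{\left(-4\right) \left(-12 + g\right)} = \frac{1}{\left(-4\right) \left(-12 - 9\right)} = \frac{1}{\left(-4\right) \left(-21\right)} = \frac{1}{84}$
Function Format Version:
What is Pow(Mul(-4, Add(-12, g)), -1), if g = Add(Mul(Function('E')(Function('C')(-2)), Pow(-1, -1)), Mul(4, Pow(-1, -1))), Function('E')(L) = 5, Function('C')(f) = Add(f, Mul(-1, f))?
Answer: Rational(1, 84) ≈ 0.011905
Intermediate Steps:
Function('C')(f) = 0
g = -9 (g = Add(Mul(5, Pow(-1, -1)), Mul(4, Pow(-1, -1))) = Add(Mul(5, -1), Mul(4, -1)) = Add(-5, -4) = -9)
Pow(Mul(-4, Add(-12, g)), -1) = Pow(Mul(-4, Add(-12, -9)), -1) = Pow(Mul(-4, -21), -1) = Pow(84, -1) = Rational(1, 84)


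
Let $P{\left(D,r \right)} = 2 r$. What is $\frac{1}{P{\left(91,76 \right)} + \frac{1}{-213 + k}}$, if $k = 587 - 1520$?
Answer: $\frac{1146}{174191} \approx 0.006579$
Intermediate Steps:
$k = -933$ ($k = 587 - 1520 = -933$)
$\frac{1}{P{\left(91,76 \right)} + \frac{1}{-213 + k}} = \frac{1}{2 \cdot 76 + \frac{1}{-213 - 933}} = \frac{1}{152 + \frac{1}{-1146}} = \frac{1}{152 - \frac{1}{1146}} = \frac{1}{\frac{174191}{1146}} = \frac{1146}{174191}$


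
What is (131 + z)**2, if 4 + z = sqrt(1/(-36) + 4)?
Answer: (762 + sqrt(143))**2/36 ≈ 16639.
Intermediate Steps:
z = -4 + sqrt(143)/6 (z = -4 + sqrt(1/(-36) + 4) = -4 + sqrt(-1/36 + 4) = -4 + sqrt(143/36) = -4 + sqrt(143)/6 ≈ -2.0070)
(131 + z)**2 = (131 + (-4 + sqrt(143)/6))**2 = (127 + sqrt(143)/6)**2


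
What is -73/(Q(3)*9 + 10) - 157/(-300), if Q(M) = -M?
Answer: 24569/5100 ≈ 4.8175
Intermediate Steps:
-73/(Q(3)*9 + 10) - 157/(-300) = -73/(-1*3*9 + 10) - 157/(-300) = -73/(-3*9 + 10) - 157*(-1/300) = -73/(-27 + 10) + 157/300 = -73/(-17) + 157/300 = -73*(-1/17) + 157/300 = 73/17 + 157/300 = 24569/5100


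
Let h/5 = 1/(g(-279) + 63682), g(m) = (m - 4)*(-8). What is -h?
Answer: -5/65946 ≈ -7.5820e-5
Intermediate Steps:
g(m) = 32 - 8*m (g(m) = (-4 + m)*(-8) = 32 - 8*m)
h = 5/65946 (h = 5/((32 - 8*(-279)) + 63682) = 5/((32 + 2232) + 63682) = 5/(2264 + 63682) = 5/65946 ≈ 7.5820e-5)
-h = -1*5/65946 = -5/65946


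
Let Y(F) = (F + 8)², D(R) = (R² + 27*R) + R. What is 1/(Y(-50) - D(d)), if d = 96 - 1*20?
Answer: -1/6140 ≈ -0.00016287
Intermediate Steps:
d = 76 (d = 96 - 20 = 76)
D(R) = R² + 28*R
Y(F) = (8 + F)²
1/(Y(-50) - D(d)) = 1/((8 - 50)² - 76*(28 + 76)) = 1/((-42)² - 76*104) = 1/(1764 - 1*7904) = 1/(1764 - 7904) = 1/(-6140) = -1/6140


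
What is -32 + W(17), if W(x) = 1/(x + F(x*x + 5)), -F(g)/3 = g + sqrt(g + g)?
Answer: -23774721/742933 + 42*sqrt(3)/742933 ≈ -32.001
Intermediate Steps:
F(g) = -3*g - 3*sqrt(2)*sqrt(g) (F(g) = -3*(g + sqrt(g + g)) = -3*(g + sqrt(2*g)) = -3*(g + sqrt(2)*sqrt(g)) = -3*g - 3*sqrt(2)*sqrt(g))
W(x) = 1/(-15 + x - 3*x**2 - 3*sqrt(2)*sqrt(5 + x**2)) (W(x) = 1/(x + (-3*(x*x + 5) - 3*sqrt(2)*sqrt(x*x + 5))) = 1/(x + (-3*(x**2 + 5) - 3*sqrt(2)*sqrt(x**2 + 5))) = 1/(x + (-3*(5 + x**2) - 3*sqrt(2)*sqrt(5 + x**2))) = 1/(x + ((-15 - 3*x**2) - 3*sqrt(2)*sqrt(5 + x**2))) = 1/(x + (-15 - 3*x**2 - 3*sqrt(2)*sqrt(5 + x**2))) = 1/(-15 + x - 3*x**2 - 3*sqrt(2)*sqrt(5 + x**2)))
-32 + W(17) = -32 - 1/(15 - 1*17 + 3*17**2 + 3*sqrt(2)*sqrt(5 + 17**2)) = -32 - 1/(15 - 17 + 3*289 + 3*sqrt(2)*sqrt(5 + 289)) = -32 - 1/(15 - 17 + 867 + 3*sqrt(2)*sqrt(294)) = -32 - 1/(15 - 17 + 867 + 3*sqrt(2)*(7*sqrt(6))) = -32 - 1/(15 - 17 + 867 + 42*sqrt(3)) = -32 - 1/(865 + 42*sqrt(3))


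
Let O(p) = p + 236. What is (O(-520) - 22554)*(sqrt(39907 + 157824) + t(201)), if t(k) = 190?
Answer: -4339220 - 22838*sqrt(197731) ≈ -1.4495e+7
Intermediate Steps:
O(p) = 236 + p
(O(-520) - 22554)*(sqrt(39907 + 157824) + t(201)) = ((236 - 520) - 22554)*(sqrt(39907 + 157824) + 190) = (-284 - 22554)*(sqrt(197731) + 190) = -22838*(190 + sqrt(197731)) = -4339220 - 22838*sqrt(197731)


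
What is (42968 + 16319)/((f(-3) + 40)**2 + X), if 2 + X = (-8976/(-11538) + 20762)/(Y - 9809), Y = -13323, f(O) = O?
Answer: 1318626948966/30384054995 ≈ 43.399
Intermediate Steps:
X = -64446247/22241418 (X = -2 + (-8976/(-11538) + 20762)/(-13323 - 9809) = -2 + (-8976*(-1/11538) + 20762)/(-23132) = -2 + (1496/1923 + 20762)*(-1/23132) = -2 + (39926822/1923)*(-1/23132) = -2 - 19963411/22241418 = -64446247/22241418 ≈ -2.8976)
(42968 + 16319)/((f(-3) + 40)**2 + X) = (42968 + 16319)/((-3 + 40)**2 - 64446247/22241418) = 59287/(37**2 - 64446247/22241418) = 59287/(1369 - 64446247/22241418) = 59287/(30384054995/22241418) = 59287*(22241418/30384054995) = 1318626948966/30384054995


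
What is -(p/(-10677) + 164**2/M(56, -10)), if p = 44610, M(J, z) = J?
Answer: -11861268/24913 ≈ -476.11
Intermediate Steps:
-(p/(-10677) + 164**2/M(56, -10)) = -(44610/(-10677) + 164**2/56) = -(44610*(-1/10677) + 26896*(1/56)) = -(-14870/3559 + 3362/7) = -1*11861268/24913 = -11861268/24913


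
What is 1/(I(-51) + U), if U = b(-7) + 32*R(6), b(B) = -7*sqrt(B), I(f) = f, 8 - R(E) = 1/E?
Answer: 1797/361888 + 63*I*sqrt(7)/361888 ≈ 0.0049656 + 0.00046059*I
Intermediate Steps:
R(E) = 8 - 1/E
U = 752/3 - 7*I*sqrt(7) (U = -7*I*sqrt(7) + 32*(8 - 1/6) = -7*I*sqrt(7) + 32*(47/6) = -7*I*sqrt(7) + 752/3 = 752/3 - 7*I*sqrt(7) ≈ 250.67 - 18.52*I)
1/(I(-51) + U) = 1/(-51 + (752/3 - 7*I*sqrt(7))) = 1/(599/3 - 7*I*sqrt(7))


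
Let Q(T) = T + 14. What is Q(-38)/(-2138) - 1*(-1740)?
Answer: 1860072/1069 ≈ 1740.0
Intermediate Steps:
Q(T) = 14 + T
Q(-38)/(-2138) - 1*(-1740) = (14 - 38)/(-2138) - 1*(-1740) = -24*(-1/2138) + 1740 = 12/1069 + 1740 = 1860072/1069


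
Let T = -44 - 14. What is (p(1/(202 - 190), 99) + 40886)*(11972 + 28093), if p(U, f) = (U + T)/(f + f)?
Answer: 1297364009555/792 ≈ 1.6381e+9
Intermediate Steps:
T = -58
p(U, f) = (-58 + U)/(2*f) (p(U, f) = (U - 58)/(f + f) = (-58 + U)/((2*f)) = (-58 + U)*(1/(2*f)) = (-58 + U)/(2*f))
(p(1/(202 - 190), 99) + 40886)*(11972 + 28093) = ((½)*(-58 + 1/(202 - 190))/99 + 40886)*(11972 + 28093) = ((½)*(1/99)*(-58 + 1/12) + 40886)*40065 = ((½)*(1/99)*(-695/12) + 40886)*40065 = (-695/2376 + 40886)*40065 = (97144441/2376)*40065 = 1297364009555/792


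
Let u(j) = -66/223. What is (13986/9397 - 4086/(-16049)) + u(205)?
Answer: 48663590790/33631177019 ≈ 1.4470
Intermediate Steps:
u(j) = -66/223 (u(j) = -66*1/223 = -66/223)
(13986/9397 - 4086/(-16049)) + u(205) = (13986/9397 - 4086/(-16049)) - 66/223 = (13986*(1/9397) - 4086*(-1/16049)) - 66/223 = (13986/9397 + 4086/16049) - 66/223 = 262857456/150812453 - 66/223 = 48663590790/33631177019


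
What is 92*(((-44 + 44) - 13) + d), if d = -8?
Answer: -1932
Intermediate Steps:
92*(((-44 + 44) - 13) + d) = 92*(((-44 + 44) - 13) - 8) = 92*((0 - 13) - 8) = 92*(-13 - 8) = 92*(-21) = -1932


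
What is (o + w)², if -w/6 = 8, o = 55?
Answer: 49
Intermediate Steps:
w = -48 (w = -6*8 = -48)
(o + w)² = (55 - 48)² = 7² = 49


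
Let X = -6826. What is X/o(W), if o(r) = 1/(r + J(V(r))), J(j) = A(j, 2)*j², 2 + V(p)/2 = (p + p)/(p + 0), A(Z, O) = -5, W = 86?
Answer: -587036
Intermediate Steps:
V(p) = 0 (V(p) = -4 + 2*((p + p)/(p + 0)) = -4 + 2*((2*p)/p) = -4 + 2*2 = -4 + 4 = 0)
J(j) = -5*j²
o(r) = 1/r (o(r) = 1/(r - 5*0²) = 1/(r - 5*0) = 1/(r + 0) = 1/r)
X/o(W) = -6826/(1/86) = -6826/1/86 = -6826*86 = -587036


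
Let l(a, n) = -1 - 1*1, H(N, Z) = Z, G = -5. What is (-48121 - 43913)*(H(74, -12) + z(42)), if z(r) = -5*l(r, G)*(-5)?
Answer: 5706108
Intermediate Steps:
l(a, n) = -2 (l(a, n) = -1 - 1 = -2)
z(r) = -50 (z(r) = -5*(-2)*(-5) = 10*(-5) = -50)
(-48121 - 43913)*(H(74, -12) + z(42)) = (-48121 - 43913)*(-12 - 50) = -92034*(-62) = 5706108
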